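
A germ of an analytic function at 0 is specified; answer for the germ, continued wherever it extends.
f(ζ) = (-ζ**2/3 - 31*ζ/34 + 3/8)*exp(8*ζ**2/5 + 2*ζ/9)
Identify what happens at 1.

The point is a regular point.

There is no denominator, hence no pole anywhere.
The factor exp(8*ζ**2/5 + 2*ζ/9) is entire.
So the germ continues analytically to 1.


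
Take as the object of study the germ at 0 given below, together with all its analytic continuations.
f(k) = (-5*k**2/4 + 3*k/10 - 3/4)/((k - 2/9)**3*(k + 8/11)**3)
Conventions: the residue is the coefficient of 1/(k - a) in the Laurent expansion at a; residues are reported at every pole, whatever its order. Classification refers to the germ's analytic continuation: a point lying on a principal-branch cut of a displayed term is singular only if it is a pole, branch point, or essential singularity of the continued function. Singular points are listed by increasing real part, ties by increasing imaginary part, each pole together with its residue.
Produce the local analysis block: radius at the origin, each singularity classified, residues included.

Denominator factor (k - 2/9)^3: pole of order 3 at 2/9, modulus 2/9.
Denominator factor (k + 8/11)^3: pole of order 3 at -8/11, modulus 8/11.
The radius of convergence is the smallest modulus among the singular points: 2/9.
At the order-3 pole -8/11 set g(k) = (k - (-8/11))^3*f(k) = (-5*k**2/4 + 3*k/10 - 3/4)/(k - 2/9)**3.
Order-3 pole: residue = g''(a)/2; g''(-8/11) = 92614069251/7339040224, so the residue is 92614069251/14678080448.
At the order-3 pole 2/9 set g(k) = (k - (2/9))^3*f(k) = (-5*k**2/4 + 3*k/10 - 3/4)/(k + 8/11)**3.
Order-3 pole: residue = g''(a)/2; g''(2/9) = -92614069251/7339040224, so the residue is -92614069251/14678080448.
List the singular points by increasing real part (a conjugate pair: the negative imaginary part first).

Radius of convergence at 0: 2/9.
At -8/11: a pole of order 3; residue 92614069251/14678080448.
At 2/9: a pole of order 3; residue -92614069251/14678080448.


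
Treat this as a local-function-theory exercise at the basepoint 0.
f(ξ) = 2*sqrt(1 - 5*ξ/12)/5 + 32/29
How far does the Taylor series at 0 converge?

The radius of convergence is 12/5.

Branch term (2/5)*sqrt(1 - ξ/(12/5)): its argument vanishes at ξ = 12/5, a square-root branch point, modulus 12/5.
The radius of convergence is the smallest modulus among the singular points: 12/5.


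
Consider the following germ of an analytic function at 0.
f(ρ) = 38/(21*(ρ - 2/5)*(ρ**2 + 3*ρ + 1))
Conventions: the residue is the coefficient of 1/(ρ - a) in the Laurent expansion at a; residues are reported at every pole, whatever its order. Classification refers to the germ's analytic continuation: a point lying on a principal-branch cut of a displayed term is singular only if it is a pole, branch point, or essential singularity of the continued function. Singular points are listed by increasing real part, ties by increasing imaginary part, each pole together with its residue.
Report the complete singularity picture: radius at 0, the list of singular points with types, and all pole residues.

Radius of convergence at 0: 3/2 - (1/2)*sqrt(5).
At -3/2 - (1/2)*sqrt(5): a pole of order 1; residue -475/1239 + (361/1239)*sqrt(5).
At -3/2 + (1/2)*sqrt(5): a pole of order 1; residue -475/1239 - (361/1239)*sqrt(5).
At 2/5: a pole of order 1; residue 950/1239.

Denominator factor (ρ**2 + 3*ρ + 1): discriminant 5, real irrational roots -3/2 + (1/2)*sqrt(5) and -3/2 - (1/2)*sqrt(5); poles of order 1, moduli 3/2 - (1/2)*sqrt(5) and 3/2 + (1/2)*sqrt(5).
Denominator factor (ρ - 2/5): pole of order 1 at 2/5, modulus 2/5.
The radius of convergence is the smallest modulus among the singular points: 3/2 - (1/2)*sqrt(5).
The factor ρ**2 + 3*ρ + 1 splits as (ρ - a)(ρ - a') with a = -3/2 - (1/2)*sqrt(5), a' = -3/2 + (1/2)*sqrt(5). At the order-1 pole a set g(ρ) = (ρ - a)*f(ρ) = [38/(21*(ρ - 2/5))] / (ρ - a').
Simple pole: residue = g(a) at a = -3/2 - (1/2)*sqrt(5), which is -475/1239 + (361/1239)*sqrt(5).
The factor ρ**2 + 3*ρ + 1 splits as (ρ - a)(ρ - a') with a = -3/2 + (1/2)*sqrt(5), a' = -3/2 - (1/2)*sqrt(5). At the order-1 pole a set g(ρ) = (ρ - a)*f(ρ) = [38/(21*(ρ - 2/5))] / (ρ - a').
Simple pole: residue = g(a) at a = -3/2 + (1/2)*sqrt(5), which is -475/1239 - (361/1239)*sqrt(5).
At the order-1 pole 2/5 set g(ρ) = (ρ - (2/5))*f(ρ) = 38/(21*(ρ**2 + 3*ρ + 1)).
Simple pole: residue = g(a) at a = 2/5, which is 950/1239.
List the singular points by increasing real part (a conjugate pair: the negative imaginary part first).


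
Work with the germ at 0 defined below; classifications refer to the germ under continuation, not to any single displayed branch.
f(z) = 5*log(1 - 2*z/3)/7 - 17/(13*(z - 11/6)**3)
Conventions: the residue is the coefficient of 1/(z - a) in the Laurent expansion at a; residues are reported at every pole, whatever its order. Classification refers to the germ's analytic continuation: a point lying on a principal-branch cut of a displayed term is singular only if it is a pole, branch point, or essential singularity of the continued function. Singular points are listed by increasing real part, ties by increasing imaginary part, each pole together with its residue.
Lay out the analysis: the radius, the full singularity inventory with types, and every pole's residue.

Denominator factor (z - 11/6)^3: pole of order 3 at 11/6, modulus 11/6.
Branch term (5/7)*log(1 - z/(3/2)): its argument vanishes at z = 3/2, a logarithmic branch point, modulus 3/2.
The radius of convergence is the smallest modulus among the singular points: 3/2.
The branch term is analytic at 11/6 and contributes nothing to the residue; only the rational part matters.
At the order-3 pole 11/6 set g(z) = (z - (11/6))^3*(rational part) = -17/13.
Order-3 pole: residue = g''(a)/2; g''(11/6) = 0, so the residue is 0.
List the singular points by increasing real part (a conjugate pair: the negative imaginary part first).

Radius of convergence at 0: 3/2.
At 3/2: a logarithmic branch point.
At 11/6: a pole of order 3; residue 0.


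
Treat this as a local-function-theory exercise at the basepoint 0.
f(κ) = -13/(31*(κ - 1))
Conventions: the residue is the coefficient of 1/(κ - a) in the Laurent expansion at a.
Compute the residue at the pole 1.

The residue is -13/31.

At the order-1 pole 1 set g(κ) = (κ - (1))*f(κ) = -13/31.
Simple pole: residue = g(a) at a = 1, which is -13/31.


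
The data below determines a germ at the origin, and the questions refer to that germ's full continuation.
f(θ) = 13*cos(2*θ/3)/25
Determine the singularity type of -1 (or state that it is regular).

The point is a regular point.

There is no denominator, hence no pole anywhere.
The factor cos(2*θ/3) is entire.
So the germ continues analytically to -1.


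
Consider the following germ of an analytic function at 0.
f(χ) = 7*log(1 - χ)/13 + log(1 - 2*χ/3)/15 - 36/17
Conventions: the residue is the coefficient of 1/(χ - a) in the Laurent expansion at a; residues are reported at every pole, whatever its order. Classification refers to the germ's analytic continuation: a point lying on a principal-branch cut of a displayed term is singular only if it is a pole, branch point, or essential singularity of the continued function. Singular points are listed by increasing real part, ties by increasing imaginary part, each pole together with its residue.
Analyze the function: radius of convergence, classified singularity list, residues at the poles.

Radius of convergence at 0: 1.
At 1: a logarithmic branch point.
At 3/2: a logarithmic branch point.

Branch term (7/13)*log(1 - χ/(1)): its argument vanishes at χ = 1, a logarithmic branch point, modulus 1.
Branch term (1/15)*log(1 - χ/(3/2)): its argument vanishes at χ = 3/2, a logarithmic branch point, modulus 3/2.
The radius of convergence is the smallest modulus among the singular points: 1.
List the singular points by increasing real part (a conjugate pair: the negative imaginary part first).


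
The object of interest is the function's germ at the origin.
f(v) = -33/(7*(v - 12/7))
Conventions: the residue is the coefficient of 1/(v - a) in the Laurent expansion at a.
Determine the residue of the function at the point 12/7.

The residue is -33/7.

At the order-1 pole 12/7 set g(v) = (v - (12/7))*f(v) = -33/7.
Simple pole: residue = g(a) at a = 12/7, which is -33/7.


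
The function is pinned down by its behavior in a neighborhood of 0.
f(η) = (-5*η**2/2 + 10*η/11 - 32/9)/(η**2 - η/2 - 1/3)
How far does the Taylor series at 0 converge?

Denominator factor (η**2 - η/2 - 1/3): discriminant 19/12, real irrational roots 1/4 + (1/12)*sqrt(57) and 1/4 - (1/12)*sqrt(57); poles of order 1, moduli 1/4 + (1/12)*sqrt(57) and -1/4 + (1/12)*sqrt(57).
The radius of convergence is the smallest modulus among the singular points: -1/4 + (1/12)*sqrt(57).

The radius of convergence is -1/4 + (1/12)*sqrt(57).


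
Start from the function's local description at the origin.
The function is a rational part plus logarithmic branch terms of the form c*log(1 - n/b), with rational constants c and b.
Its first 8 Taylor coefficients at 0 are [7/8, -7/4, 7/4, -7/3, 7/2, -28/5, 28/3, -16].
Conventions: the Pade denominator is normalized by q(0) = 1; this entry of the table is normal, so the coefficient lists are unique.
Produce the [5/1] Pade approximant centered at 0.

Taylor coefficients needed (read off): a_0 = 7/8, a_1 = -7/4, a_2 = 7/4, a_3 = -7/3, a_4 = 7/2, a_5 = -28/5, a_6 = 28/3.
Write the denominator as Q(n) = 1 + q1*n. Requiring Q*f - P = O(n^7) with deg P <= 5 kills the coefficients of n^6..n^6 in Q*f:
  n^6: a_6 + q1*a_5 = 0, i.e. 28/3 + (-28/5)*q1 = 0.
Solving this linear system: q1 = 5/3.
The numerator is Q*f truncated at degree 5: P0 = a_0 = 7/8; P1 = a_1 + q1*a_0 = -7/24; P2 = a_2 + q1*a_1 = -7/6; P3 = a_3 + q1*a_2 = 7/12; P4 = a_4 + q1*a_3 = -7/18; P5 = a_5 + q1*a_4 = 7/30.

The Pade approximant has numerator coefficients [7/8, -7/24, -7/6, 7/12, -7/18, 7/30]; denominator coefficients [1, 5/3].


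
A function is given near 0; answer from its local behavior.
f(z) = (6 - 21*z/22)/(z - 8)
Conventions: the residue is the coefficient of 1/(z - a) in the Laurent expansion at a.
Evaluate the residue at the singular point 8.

At the order-1 pole 8 set g(z) = (z - (8))*f(z) = 6 - 21*z/22.
Simple pole: residue = g(a) at a = 8, which is -18/11.

The residue is -18/11.


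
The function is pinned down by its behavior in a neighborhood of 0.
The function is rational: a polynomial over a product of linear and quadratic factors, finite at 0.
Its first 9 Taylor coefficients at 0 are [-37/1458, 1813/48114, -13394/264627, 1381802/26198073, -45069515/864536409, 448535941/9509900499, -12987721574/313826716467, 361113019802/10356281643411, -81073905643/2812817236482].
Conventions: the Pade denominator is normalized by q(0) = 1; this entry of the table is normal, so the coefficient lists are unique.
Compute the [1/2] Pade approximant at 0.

Taylor coefficients needed (read off): a_0 = -37/1458, a_1 = 1813/48114, a_2 = -13394/264627, a_3 = 1381802/26198073.
Write the denominator as Q(h) = 1 + q1*h + q2*h^2. Requiring Q*f - P = O(h^4) with deg P <= 1 kills the coefficients of h^2..h^3 in Q*f:
  h^2: a_2 + q1*a_1 + q2*a_0 = 0, i.e. -13394/264627 + (1813/48114)*q1 + (-37/1458)*q2 = 0.
  h^3: a_3 + q1*a_2 + q2*a_1 = 0, i.e. 1381802/26198073 + (-13394/264627)*q1 + (1813/48114)*q2 = 0.
Solving this linear system: q1 = 31736/7557, q2 = 1057676/249381.
The numerator is Q*f truncated at degree 1: P0 = a_0 = -37/1458; P1 = a_1 + q1*a_0 = -69005/1001646.

The Pade approximant has numerator coefficients [-37/1458, -69005/1001646]; denominator coefficients [1, 31736/7557, 1057676/249381].


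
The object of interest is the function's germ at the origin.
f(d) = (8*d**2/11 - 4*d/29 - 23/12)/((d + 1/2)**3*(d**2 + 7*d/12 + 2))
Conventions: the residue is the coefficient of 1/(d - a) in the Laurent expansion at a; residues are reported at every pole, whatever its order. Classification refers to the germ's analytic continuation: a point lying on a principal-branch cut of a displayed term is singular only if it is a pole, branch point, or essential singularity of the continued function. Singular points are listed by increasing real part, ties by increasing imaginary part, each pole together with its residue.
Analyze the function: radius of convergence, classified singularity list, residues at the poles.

Radius of convergence at 0: 1/2.
At -1/2: a pole of order 3; residue 22297544/33119537.
At (-7/24) - ((1/24)*sqrt(1103))*i: a pole of order 1; residue (-11148772/33119537) + ((10457428/1259684459)*sqrt(1103))*i.
At (-7/24) + ((1/24)*sqrt(1103))*i: a pole of order 1; residue (-11148772/33119537) - ((10457428/1259684459)*sqrt(1103))*i.

Denominator factor (d + 1/2)^3: pole of order 3 at -1/2, modulus 1/2.
Denominator factor (d**2 + 7*d/12 + 2): discriminant -1103/144, complex-conjugate roots (-7/24) + ((1/24)*sqrt(1103))*i and (-7/24) - ((1/24)*sqrt(1103))*i; poles of order 1, moduli sqrt(2) and sqrt(2).
The radius of convergence is the smallest modulus among the singular points: 1/2.
At the order-3 pole -1/2 set g(d) = (d - (-1/2))^3*f(d) = (8*d**2/11 - 4*d/29 - 23/12)/(d**2 + 7*d/12 + 2).
Order-3 pole: residue = g''(a)/2; g''(-1/2) = 44595088/33119537, so the residue is 22297544/33119537.
The factor d**2 + 7*d/12 + 2 splits as (d - a)(d - a') with a = (-7/24) - ((1/24)*sqrt(1103))*i, a' = (-7/24) + ((1/24)*sqrt(1103))*i. At the order-1 pole a set g(d) = (d - a)*f(d) = [(8*d**2/11 - 4*d/29 - 23/12)/(d + 1/2)**3] / (d - a').
Simple pole: residue = g(a) at a = (-7/24) - ((1/24)*sqrt(1103))*i, which is (-11148772/33119537) + ((10457428/1259684459)*sqrt(1103))*i.
The factor d**2 + 7*d/12 + 2 splits as (d - a)(d - a') with a = (-7/24) + ((1/24)*sqrt(1103))*i, a' = (-7/24) - ((1/24)*sqrt(1103))*i. At the order-1 pole a set g(d) = (d - a)*f(d) = [(8*d**2/11 - 4*d/29 - 23/12)/(d + 1/2)**3] / (d - a').
Simple pole: residue = g(a) at a = (-7/24) + ((1/24)*sqrt(1103))*i, which is (-11148772/33119537) - ((10457428/1259684459)*sqrt(1103))*i.
List the singular points by increasing real part (a conjugate pair: the negative imaginary part first).


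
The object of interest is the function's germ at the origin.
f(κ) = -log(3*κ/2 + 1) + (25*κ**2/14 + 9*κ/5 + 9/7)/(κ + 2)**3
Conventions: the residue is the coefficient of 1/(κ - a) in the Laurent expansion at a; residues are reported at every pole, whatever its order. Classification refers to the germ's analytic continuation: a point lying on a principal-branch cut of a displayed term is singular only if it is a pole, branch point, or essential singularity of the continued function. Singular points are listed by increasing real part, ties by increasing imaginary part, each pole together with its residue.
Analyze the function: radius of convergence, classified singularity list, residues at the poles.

Denominator factor (κ + 2)^3: pole of order 3 at -2, modulus 2.
Branch term (-1)*log(1 - κ/(-2/3)): its argument vanishes at κ = -2/3, a logarithmic branch point, modulus 2/3.
The radius of convergence is the smallest modulus among the singular points: 2/3.
The branch term is analytic at -2 and contributes nothing to the residue; only the rational part matters.
At the order-3 pole -2 set g(κ) = (κ - (-2))^3*(rational part) = 25*κ**2/14 + 9*κ/5 + 9/7.
Order-3 pole: residue = g''(a)/2; g''(-2) = 25/7, so the residue is 25/14.
List the singular points by increasing real part (a conjugate pair: the negative imaginary part first).

Radius of convergence at 0: 2/3.
At -2: a pole of order 3; residue 25/14.
At -2/3: a logarithmic branch point.


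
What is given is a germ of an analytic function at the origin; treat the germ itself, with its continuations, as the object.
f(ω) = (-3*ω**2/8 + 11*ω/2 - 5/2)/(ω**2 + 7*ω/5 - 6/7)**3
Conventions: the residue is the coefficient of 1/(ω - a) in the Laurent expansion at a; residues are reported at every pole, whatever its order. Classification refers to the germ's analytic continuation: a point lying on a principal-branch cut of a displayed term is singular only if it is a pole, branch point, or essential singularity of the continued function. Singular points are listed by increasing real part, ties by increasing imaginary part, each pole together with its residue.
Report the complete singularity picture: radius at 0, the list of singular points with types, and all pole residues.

Denominator factor (ω**2 + 7*ω/5 - 6/7)^3: discriminant 943/175, real irrational roots -7/10 + (1/70)*sqrt(6601) and -7/10 - (1/70)*sqrt(6601); poles of order 3, moduli -7/10 + (1/70)*sqrt(6601) and 7/10 + (1/70)*sqrt(6601).
The radius of convergence is the smallest modulus among the singular points: -7/10 + (1/70)*sqrt(6601).
The factor ω**2 + 7*ω/5 - 6/7 splits as (ω - a)(ω - a') with a = -7/10 - (1/70)*sqrt(6601), a' = -7/10 + (1/70)*sqrt(6601). At the order-3 pole a set g(ω) = (ω - a)^3*f(ω) = [-3*ω**2/8 + 11*ω/2 - 5/2] / (ω - a')^3.
Order-3 pole: residue = g''(a)/2; g''(-7/10 - (1/70)*sqrt(6601)) = (46785375/3354247228)*sqrt(6601), so the residue is (46785375/6708494456)*sqrt(6601).
The factor ω**2 + 7*ω/5 - 6/7 splits as (ω - a)(ω - a') with a = -7/10 + (1/70)*sqrt(6601), a' = -7/10 - (1/70)*sqrt(6601). At the order-3 pole a set g(ω) = (ω - a)^3*f(ω) = [-3*ω**2/8 + 11*ω/2 - 5/2] / (ω - a')^3.
Order-3 pole: residue = g''(a)/2; g''(-7/10 + (1/70)*sqrt(6601)) = -(46785375/3354247228)*sqrt(6601), so the residue is -(46785375/6708494456)*sqrt(6601).
List the singular points by increasing real part (a conjugate pair: the negative imaginary part first).

Radius of convergence at 0: -7/10 + (1/70)*sqrt(6601).
At -7/10 - (1/70)*sqrt(6601): a pole of order 3; residue (46785375/6708494456)*sqrt(6601).
At -7/10 + (1/70)*sqrt(6601): a pole of order 3; residue -(46785375/6708494456)*sqrt(6601).


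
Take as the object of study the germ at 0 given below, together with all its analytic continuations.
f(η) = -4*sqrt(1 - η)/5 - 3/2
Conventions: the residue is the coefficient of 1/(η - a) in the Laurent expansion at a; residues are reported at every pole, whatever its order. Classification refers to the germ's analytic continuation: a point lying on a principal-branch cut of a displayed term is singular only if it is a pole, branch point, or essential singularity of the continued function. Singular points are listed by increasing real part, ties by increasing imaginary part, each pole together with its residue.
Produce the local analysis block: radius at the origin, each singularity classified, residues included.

Branch term (-4/5)*sqrt(1 - η/(1)): its argument vanishes at η = 1, a square-root branch point, modulus 1.
The radius of convergence is the smallest modulus among the singular points: 1.

Radius of convergence at 0: 1.
At 1: an algebraic (square-root) branch point.


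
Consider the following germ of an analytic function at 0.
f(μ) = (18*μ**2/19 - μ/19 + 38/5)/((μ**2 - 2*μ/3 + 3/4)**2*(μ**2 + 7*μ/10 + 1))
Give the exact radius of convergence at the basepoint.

Denominator factor (μ**2 - 2*μ/3 + 3/4)^2: discriminant -23/9, complex-conjugate roots (1/3) + ((1/6)*sqrt(23))*i and (1/3) - ((1/6)*sqrt(23))*i; poles of order 2, moduli (1/2)*sqrt(3) and (1/2)*sqrt(3).
Denominator factor (μ**2 + 7*μ/10 + 1): discriminant -351/100, complex-conjugate roots (-7/20) + ((3/20)*sqrt(39))*i and (-7/20) - ((3/20)*sqrt(39))*i; poles of order 1, moduli 1 and 1.
The radius of convergence is the smallest modulus among the singular points: (1/2)*sqrt(3).

The radius of convergence is (1/2)*sqrt(3).


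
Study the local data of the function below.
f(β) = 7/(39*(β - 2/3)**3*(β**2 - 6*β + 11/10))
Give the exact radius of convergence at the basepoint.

The radius of convergence is 3 - (1/10)*sqrt(790).

Denominator factor (β**2 - 6*β + 11/10): discriminant 158/5, real irrational roots 3 + (1/10)*sqrt(790) and 3 - (1/10)*sqrt(790); poles of order 1, moduli 3 + (1/10)*sqrt(790) and 3 - (1/10)*sqrt(790).
Denominator factor (β - 2/3)^3: pole of order 3 at 2/3, modulus 2/3.
The radius of convergence is the smallest modulus among the singular points: 3 - (1/10)*sqrt(790).


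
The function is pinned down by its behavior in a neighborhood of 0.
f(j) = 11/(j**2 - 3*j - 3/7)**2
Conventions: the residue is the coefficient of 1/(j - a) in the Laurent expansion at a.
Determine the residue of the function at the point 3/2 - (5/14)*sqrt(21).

The residue is (154/1125)*sqrt(21).

The factor j**2 - 3*j - 3/7 splits as (j - a)(j - a') with a = 3/2 - (5/14)*sqrt(21), a' = 3/2 + (5/14)*sqrt(21). At the order-2 pole a set g(j) = (j - a)^2*f(j) = [11] / (j - a')^2.
Order-2 pole: residue = g'(a); g'(3/2 - (5/14)*sqrt(21)) = (154/1125)*sqrt(21), so the residue is (154/1125)*sqrt(21).


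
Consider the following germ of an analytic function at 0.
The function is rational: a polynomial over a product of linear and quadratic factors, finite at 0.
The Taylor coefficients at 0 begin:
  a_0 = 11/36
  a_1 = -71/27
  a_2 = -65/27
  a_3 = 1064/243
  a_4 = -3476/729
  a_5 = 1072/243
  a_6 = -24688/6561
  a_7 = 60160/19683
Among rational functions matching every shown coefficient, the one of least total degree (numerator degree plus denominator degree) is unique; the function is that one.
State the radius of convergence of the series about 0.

The radius of convergence is 3/2.

No rational of total degree below 4 reproduces all 8 coefficients; solving the [2/2] Pade equations on them gives f(μ) = (-13*μ**2 - 5*μ + 11/16)/(μ + 3/2)**2, whose expansion matches every shown term.
Denominator factor (μ + 3/2)^2: pole of order 2 at -3/2, modulus 3/2.
The radius of convergence is the smallest modulus among the singular points: 3/2.


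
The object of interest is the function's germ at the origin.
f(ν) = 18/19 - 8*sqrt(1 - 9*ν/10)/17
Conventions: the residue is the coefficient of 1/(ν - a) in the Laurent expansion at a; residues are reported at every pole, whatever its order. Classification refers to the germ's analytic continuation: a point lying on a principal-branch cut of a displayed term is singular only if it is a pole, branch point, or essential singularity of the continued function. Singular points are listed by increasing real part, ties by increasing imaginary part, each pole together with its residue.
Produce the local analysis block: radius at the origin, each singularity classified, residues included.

Radius of convergence at 0: 10/9.
At 10/9: an algebraic (square-root) branch point.

Branch term (-8/17)*sqrt(1 - ν/(10/9)): its argument vanishes at ν = 10/9, a square-root branch point, modulus 10/9.
The radius of convergence is the smallest modulus among the singular points: 10/9.


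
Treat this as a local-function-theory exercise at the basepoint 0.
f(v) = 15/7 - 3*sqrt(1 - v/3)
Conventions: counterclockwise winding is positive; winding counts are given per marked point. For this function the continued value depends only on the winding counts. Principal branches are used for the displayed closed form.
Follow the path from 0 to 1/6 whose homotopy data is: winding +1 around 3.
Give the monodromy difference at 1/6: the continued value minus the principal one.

The rational part is single-valued and drops out of the difference; each branch term changes only by its own monodromy.
(-3)*sqrt(1 - v/(3)): winding +1 is odd, the square root flips sign, contributing -2*(-3)*sqrt(1 - (1/6)/(3)) = -2*(-3)*sqrt(17/18) = sqrt(34).
Summing the contributions at v = 1/6 gives sqrt(34).

Continued minus principal equals sqrt(34).


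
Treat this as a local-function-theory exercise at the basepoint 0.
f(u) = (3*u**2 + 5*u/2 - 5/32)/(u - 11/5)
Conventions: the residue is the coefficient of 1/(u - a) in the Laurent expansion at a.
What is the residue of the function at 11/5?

The residue is 15891/800.

At the order-1 pole 11/5 set g(u) = (u - (11/5))*f(u) = 3*u**2 + 5*u/2 - 5/32.
Simple pole: residue = g(a) at a = 11/5, which is 15891/800.


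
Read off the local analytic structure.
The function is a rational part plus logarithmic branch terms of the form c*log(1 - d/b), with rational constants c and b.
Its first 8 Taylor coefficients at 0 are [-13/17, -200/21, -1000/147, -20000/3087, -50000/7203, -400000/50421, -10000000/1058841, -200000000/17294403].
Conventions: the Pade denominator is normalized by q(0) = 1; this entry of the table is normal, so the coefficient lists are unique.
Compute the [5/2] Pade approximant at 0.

The Pade approximant has numerator coefficients [-13/17, -19900/2499, 208000/17493, -40000/21609, -50000/151263, -200000/3176523]; denominator coefficients [1, -100/49, 1000/1029].

Taylor coefficients needed (read off): a_0 = -13/17, a_1 = -200/21, a_2 = -1000/147, a_3 = -20000/3087, a_4 = -50000/7203, a_5 = -400000/50421, a_6 = -10000000/1058841, a_7 = -200000000/17294403.
Write the denominator as Q(d) = 1 + q1*d + q2*d^2. Requiring Q*f - P = O(d^8) with deg P <= 5 kills the coefficients of d^6..d^7 in Q*f:
  d^6: a_6 + q1*a_5 + q2*a_4 = 0, i.e. -10000000/1058841 + (-400000/50421)*q1 + (-50000/7203)*q2 = 0.
  d^7: a_7 + q1*a_6 + q2*a_5 = 0, i.e. -200000000/17294403 + (-10000000/1058841)*q1 + (-400000/50421)*q2 = 0.
Solving this linear system: q1 = -100/49, q2 = 1000/1029.
The numerator is Q*f truncated at degree 5: P0 = a_0 = -13/17; P1 = a_1 + q1*a_0 = -19900/2499; P2 = a_2 + q1*a_1 + q2*a_0 = 208000/17493; P3 = a_3 + q1*a_2 + q2*a_1 = -40000/21609; P4 = a_4 + q1*a_3 + q2*a_2 = -50000/151263; P5 = a_5 + q1*a_4 + q2*a_3 = -200000/3176523.


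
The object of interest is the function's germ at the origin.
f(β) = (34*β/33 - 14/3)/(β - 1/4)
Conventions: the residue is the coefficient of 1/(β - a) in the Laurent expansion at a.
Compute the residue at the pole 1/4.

The residue is -97/22.

At the order-1 pole 1/4 set g(β) = (β - (1/4))*f(β) = 34*β/33 - 14/3.
Simple pole: residue = g(a) at a = 1/4, which is -97/22.


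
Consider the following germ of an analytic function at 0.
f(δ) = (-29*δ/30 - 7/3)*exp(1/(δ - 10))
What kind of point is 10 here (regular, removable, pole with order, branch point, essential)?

The point is an essential singularity.

The exponent 1/(δ - (10)) has a pole at 10, so exp(1/(δ - (10))) takes every nonzero value near it: an essential singularity (not a pole of any order).


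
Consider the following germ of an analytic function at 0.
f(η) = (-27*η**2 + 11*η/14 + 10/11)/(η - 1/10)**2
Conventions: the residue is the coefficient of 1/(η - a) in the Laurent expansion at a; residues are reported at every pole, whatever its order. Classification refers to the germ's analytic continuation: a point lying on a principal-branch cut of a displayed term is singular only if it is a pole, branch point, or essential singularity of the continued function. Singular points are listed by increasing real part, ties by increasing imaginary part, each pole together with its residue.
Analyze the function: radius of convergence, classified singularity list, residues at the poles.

Radius of convergence at 0: 1/10.
At 1/10: a pole of order 2; residue -323/70.

Denominator factor (η - 1/10)^2: pole of order 2 at 1/10, modulus 1/10.
The radius of convergence is the smallest modulus among the singular points: 1/10.
At the order-2 pole 1/10 set g(η) = (η - (1/10))^2*f(η) = -27*η**2 + 11*η/14 + 10/11.
Order-2 pole: residue = g'(a); g'(1/10) = -323/70, so the residue is -323/70.


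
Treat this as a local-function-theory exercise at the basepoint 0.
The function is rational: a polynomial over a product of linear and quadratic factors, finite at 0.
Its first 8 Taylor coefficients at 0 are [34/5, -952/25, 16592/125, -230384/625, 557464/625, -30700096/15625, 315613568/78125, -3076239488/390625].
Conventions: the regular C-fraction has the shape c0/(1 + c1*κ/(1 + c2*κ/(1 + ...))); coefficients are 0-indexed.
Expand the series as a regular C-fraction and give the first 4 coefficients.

Taylor coefficients (read off): a_0 = 34/5, a_1 = -952/25, a_2 = 16592/125, a_3 = -230384/625.
c0 = a_0 = 34/5. Peel one level at a time: if S = 1 + c*κ/S' with S'(0) = 1, then c is the κ-coefficient of S and S' = c*κ/(S - 1).
S_1 = c0/f = 1 + (28/5)*κ + (296/25)*κ^2 + ...; c1 = 28/5.
S_2 = c1*κ/(S_1 - 1) = 1 + (-74/35)*κ + (3026/1225)*κ^2 + ...; c2 = -74/35.
S_3 = c2*κ/(S_2 - 1) = 1 + (1513/1295)*κ + ...; c3 = 1513/1295.

The regular C-fraction coefficients are [34/5, 28/5, -74/35, 1513/1295].


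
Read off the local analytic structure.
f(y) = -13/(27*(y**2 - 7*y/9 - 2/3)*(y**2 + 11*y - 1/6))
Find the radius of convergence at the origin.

The radius of convergence is -11/2 + (1/6)*sqrt(1095).

Denominator factor (y**2 - 7*y/9 - 2/3): discriminant 265/81, real irrational roots 7/18 + (1/18)*sqrt(265) and 7/18 - (1/18)*sqrt(265); poles of order 1, moduli 7/18 + (1/18)*sqrt(265) and -7/18 + (1/18)*sqrt(265).
Denominator factor (y**2 + 11*y - 1/6): discriminant 365/3, real irrational roots -11/2 + (1/6)*sqrt(1095) and -11/2 - (1/6)*sqrt(1095); poles of order 1, moduli -11/2 + (1/6)*sqrt(1095) and 11/2 + (1/6)*sqrt(1095).
The radius of convergence is the smallest modulus among the singular points: -11/2 + (1/6)*sqrt(1095).


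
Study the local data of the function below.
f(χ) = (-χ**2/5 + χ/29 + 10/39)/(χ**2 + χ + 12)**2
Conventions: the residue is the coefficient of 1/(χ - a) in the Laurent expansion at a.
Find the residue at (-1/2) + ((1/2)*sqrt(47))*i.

The factor χ**2 + χ + 12 splits as (χ - a)(χ - a') with a = (-1/2) + ((1/2)*sqrt(47))*i, a' = (-1/2) - ((1/2)*sqrt(47))*i. At the order-2 pole a set g(χ) = (χ - a)^2*f(χ) = [-χ**2/5 + χ/29 + 10/39] / (χ - a')^2.
Order-2 pole: residue = g'(a); g'((-1/2) + ((1/2)*sqrt(47))*i) = ((24439/12491895)*sqrt(47))*i, so the residue is ((24439/12491895)*sqrt(47))*i.

The residue is ((24439/12491895)*sqrt(47))*i.


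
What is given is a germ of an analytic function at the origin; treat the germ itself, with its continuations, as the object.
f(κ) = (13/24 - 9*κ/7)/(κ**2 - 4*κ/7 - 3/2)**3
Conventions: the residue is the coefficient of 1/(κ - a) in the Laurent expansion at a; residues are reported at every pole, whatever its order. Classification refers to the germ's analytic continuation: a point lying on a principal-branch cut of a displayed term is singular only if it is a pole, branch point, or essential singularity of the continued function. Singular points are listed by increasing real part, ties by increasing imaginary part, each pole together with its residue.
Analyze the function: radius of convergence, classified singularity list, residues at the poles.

Radius of convergence at 0: -2/7 + (1/14)*sqrt(310).
At 2/7 - (1/14)*sqrt(310): a pole of order 3; residue -(14063/23832800)*sqrt(310).
At 2/7 + (1/14)*sqrt(310): a pole of order 3; residue (14063/23832800)*sqrt(310).

Denominator factor (κ**2 - 4*κ/7 - 3/2)^3: discriminant 310/49, real irrational roots 2/7 + (1/14)*sqrt(310) and 2/7 - (1/14)*sqrt(310); poles of order 3, moduli 2/7 + (1/14)*sqrt(310) and -2/7 + (1/14)*sqrt(310).
The radius of convergence is the smallest modulus among the singular points: -2/7 + (1/14)*sqrt(310).
The factor κ**2 - 4*κ/7 - 3/2 splits as (κ - a)(κ - a') with a = 2/7 - (1/14)*sqrt(310), a' = 2/7 + (1/14)*sqrt(310). At the order-3 pole a set g(κ) = (κ - a)^3*f(κ) = [13/24 - 9*κ/7] / (κ - a')^3.
Order-3 pole: residue = g''(a)/2; g''(2/7 - (1/14)*sqrt(310)) = -(14063/11916400)*sqrt(310), so the residue is -(14063/23832800)*sqrt(310).
The factor κ**2 - 4*κ/7 - 3/2 splits as (κ - a)(κ - a') with a = 2/7 + (1/14)*sqrt(310), a' = 2/7 - (1/14)*sqrt(310). At the order-3 pole a set g(κ) = (κ - a)^3*f(κ) = [13/24 - 9*κ/7] / (κ - a')^3.
Order-3 pole: residue = g''(a)/2; g''(2/7 + (1/14)*sqrt(310)) = (14063/11916400)*sqrt(310), so the residue is (14063/23832800)*sqrt(310).
List the singular points by increasing real part (a conjugate pair: the negative imaginary part first).


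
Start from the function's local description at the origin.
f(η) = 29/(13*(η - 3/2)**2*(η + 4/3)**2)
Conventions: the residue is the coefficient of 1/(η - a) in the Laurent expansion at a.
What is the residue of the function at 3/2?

At the order-2 pole 3/2 set g(η) = (η - (3/2))^2*f(η) = 29/(13*(η + 4/3)**2).
Order-2 pole: residue = g'(a); g'(3/2) = -12528/63869, so the residue is -12528/63869.

The residue is -12528/63869.


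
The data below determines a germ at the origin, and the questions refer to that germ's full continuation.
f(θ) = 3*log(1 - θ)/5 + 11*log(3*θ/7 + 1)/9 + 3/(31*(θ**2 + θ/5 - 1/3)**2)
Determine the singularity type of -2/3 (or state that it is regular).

Denominator factors: θ**2 + θ/5 - 1/3 = -1/45 at θ = -2/3 — none vanishes.
Branch term log(1 - θ/(-7/3)): argument at -2/3 is 5/7, nonzero, so -2/3 is not its branch point (a point on a principal cut is still regular for the continued germ).
Branch term log(1 - θ/(1)): argument at -2/3 is 5/3, nonzero, so -2/3 is not its branch point (a point on a principal cut is still regular for the continued germ).
So the germ continues analytically to -2/3.

The point is a regular point.


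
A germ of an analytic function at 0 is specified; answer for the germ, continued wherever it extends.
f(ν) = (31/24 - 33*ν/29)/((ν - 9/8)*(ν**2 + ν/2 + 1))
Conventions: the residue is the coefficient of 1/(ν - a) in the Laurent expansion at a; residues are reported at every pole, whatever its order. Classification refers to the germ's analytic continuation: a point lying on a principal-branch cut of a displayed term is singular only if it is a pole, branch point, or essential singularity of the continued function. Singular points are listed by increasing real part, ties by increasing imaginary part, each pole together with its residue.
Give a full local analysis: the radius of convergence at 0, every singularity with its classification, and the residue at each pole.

Denominator factor (ν**2 + ν/2 + 1): discriminant -15/4, complex-conjugate roots (-1/4) + ((1/4)*sqrt(15))*i and (-1/4) - ((1/4)*sqrt(15))*i; poles of order 1, moduli 1 and 1.
Denominator factor (ν - 9/8): pole of order 1 at 9/8, modulus 9/8.
The radius of convergence is the smallest modulus among the singular points: 1.
The factor ν**2 + ν/2 + 1 splits as (ν - a)(ν - a') with a = (-1/4) - ((1/4)*sqrt(15))*i, a' = (-1/4) + ((1/4)*sqrt(15))*i. At the order-1 pole a set g(ν) = (ν - a)*f(ν) = [(31/24 - 33*ν/29)/(ν - 9/8)] / (ν - a').
Simple pole: residue = g(a) at a = (-1/4) - ((1/4)*sqrt(15))*i, which is (-32/15747) - ((36014/236205)*sqrt(15))*i.
The factor ν**2 + ν/2 + 1 splits as (ν - a)(ν - a') with a = (-1/4) + ((1/4)*sqrt(15))*i, a' = (-1/4) - ((1/4)*sqrt(15))*i. At the order-1 pole a set g(ν) = (ν - a)*f(ν) = [(31/24 - 33*ν/29)/(ν - 9/8)] / (ν - a').
Simple pole: residue = g(a) at a = (-1/4) + ((1/4)*sqrt(15))*i, which is (-32/15747) + ((36014/236205)*sqrt(15))*i.
At the order-1 pole 9/8 set g(ν) = (ν - (9/8))*f(ν) = (31/24 - 33*ν/29)/(ν**2 + ν/2 + 1).
Simple pole: residue = g(a) at a = 9/8, which is 64/15747.
List the singular points by increasing real part (a conjugate pair: the negative imaginary part first).

Radius of convergence at 0: 1.
At (-1/4) - ((1/4)*sqrt(15))*i: a pole of order 1; residue (-32/15747) - ((36014/236205)*sqrt(15))*i.
At (-1/4) + ((1/4)*sqrt(15))*i: a pole of order 1; residue (-32/15747) + ((36014/236205)*sqrt(15))*i.
At 9/8: a pole of order 1; residue 64/15747.


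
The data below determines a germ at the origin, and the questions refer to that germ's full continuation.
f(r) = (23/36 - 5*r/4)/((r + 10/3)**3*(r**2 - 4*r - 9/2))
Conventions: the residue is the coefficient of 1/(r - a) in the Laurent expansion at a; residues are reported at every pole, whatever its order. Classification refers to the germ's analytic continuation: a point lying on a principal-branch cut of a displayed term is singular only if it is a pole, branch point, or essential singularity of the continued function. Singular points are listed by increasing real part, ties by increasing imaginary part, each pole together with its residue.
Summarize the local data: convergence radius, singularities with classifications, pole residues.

Denominator factor (r + 10/3)^3: pole of order 3 at -10/3, modulus 10/3.
Denominator factor (r**2 - 4*r - 9/2): discriminant 34, real irrational roots 2 + (1/2)*sqrt(34) and 2 - (1/2)*sqrt(34); poles of order 1, moduli 2 + (1/2)*sqrt(34) and -2 + (1/2)*sqrt(34).
The radius of convergence is the smallest modulus among the singular points: -2 + (1/2)*sqrt(34).
At the order-3 pole -10/3 set g(r) = (r - (-10/3))^3*f(r) = (23/36 - 5*r/4)/(r**2 - 4*r - 9/2).
Order-3 pole: residue = g''(a)/2; g''(-10/3) = 2157786/46268279, so the residue is 1078893/46268279.
The factor r**2 - 4*r - 9/2 splits as (r - a)(r - a') with a = 2 - (1/2)*sqrt(34), a' = 2 + (1/2)*sqrt(34). At the order-1 pole a set g(r) = (r - a)*f(r) = [(23/36 - 5*r/4)/(r + 10/3)**3] / (r - a').
Simple pole: residue = g(a) at a = 2 - (1/2)*sqrt(34), which is -1078893/92536558 - (5383293/3146242972)*sqrt(34).
The factor r**2 - 4*r - 9/2 splits as (r - a)(r - a') with a = 2 + (1/2)*sqrt(34), a' = 2 - (1/2)*sqrt(34). At the order-1 pole a set g(r) = (r - a)*f(r) = [(23/36 - 5*r/4)/(r + 10/3)**3] / (r - a').
Simple pole: residue = g(a) at a = 2 + (1/2)*sqrt(34), which is -1078893/92536558 + (5383293/3146242972)*sqrt(34).
List the singular points by increasing real part (a conjugate pair: the negative imaginary part first).

Radius of convergence at 0: -2 + (1/2)*sqrt(34).
At -10/3: a pole of order 3; residue 1078893/46268279.
At 2 - (1/2)*sqrt(34): a pole of order 1; residue -1078893/92536558 - (5383293/3146242972)*sqrt(34).
At 2 + (1/2)*sqrt(34): a pole of order 1; residue -1078893/92536558 + (5383293/3146242972)*sqrt(34).


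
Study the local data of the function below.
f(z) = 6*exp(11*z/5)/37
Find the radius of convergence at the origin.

The factor exp(11*z/5) is entire and contributes no finite singular point.
The polynomial part has no poles.
No finite singular points: the Taylor series at 0 converges everywhere.

The radius of convergence is infinite.


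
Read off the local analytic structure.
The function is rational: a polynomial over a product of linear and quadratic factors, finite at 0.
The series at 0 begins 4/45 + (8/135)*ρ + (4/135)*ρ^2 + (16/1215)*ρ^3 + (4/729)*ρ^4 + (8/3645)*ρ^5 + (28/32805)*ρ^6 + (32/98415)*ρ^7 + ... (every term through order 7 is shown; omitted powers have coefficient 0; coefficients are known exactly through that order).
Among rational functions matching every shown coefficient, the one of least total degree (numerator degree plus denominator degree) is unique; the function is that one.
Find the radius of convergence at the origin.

No rational of total degree below 2 reproduces all 8 coefficients; solving the [0/2] Pade equations on them gives f(ρ) = 4/(5*(ρ - 3)**2), whose expansion matches every shown term.
Denominator factor (ρ - 3)^2: pole of order 2 at 3, modulus 3.
The radius of convergence is the smallest modulus among the singular points: 3.

The radius of convergence is 3.


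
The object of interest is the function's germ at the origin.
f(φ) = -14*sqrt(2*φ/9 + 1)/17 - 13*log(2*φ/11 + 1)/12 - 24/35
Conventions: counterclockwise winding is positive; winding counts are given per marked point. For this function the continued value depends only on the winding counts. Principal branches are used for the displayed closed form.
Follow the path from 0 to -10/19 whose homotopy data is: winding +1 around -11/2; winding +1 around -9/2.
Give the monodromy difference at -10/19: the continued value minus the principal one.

Continued minus principal equals ((28/969)*sqrt(2869)) - ((13/6)*pi)*i.

The rational part is single-valued and drops out of the difference; each branch term changes only by its own monodromy.
(-14/17)*sqrt(1 - φ/(-9/2)): winding +1 is odd, the square root flips sign, contributing -2*(-14/17)*sqrt(1 - (-10/19)/(-9/2)) = -2*(-14/17)*sqrt(151/171) = (28/969)*sqrt(2869).
(-13/12)*log(1 - φ/(-11/2)): each positive loop around -11/2 adds 2*pi*i to the log, so winding +1 contributes (-13/12)*(1)*2*pi*i = -(13/6)*pi*i.
Summing the contributions at φ = -10/19 gives ((28/969)*sqrt(2869)) - ((13/6)*pi)*i.


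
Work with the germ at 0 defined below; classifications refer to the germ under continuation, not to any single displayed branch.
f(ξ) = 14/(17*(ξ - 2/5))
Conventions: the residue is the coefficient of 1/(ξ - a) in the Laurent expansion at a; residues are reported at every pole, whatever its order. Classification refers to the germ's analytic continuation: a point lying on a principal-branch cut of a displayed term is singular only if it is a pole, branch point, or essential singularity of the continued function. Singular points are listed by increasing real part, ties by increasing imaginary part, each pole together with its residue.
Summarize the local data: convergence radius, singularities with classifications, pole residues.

Denominator factor (ξ - 2/5): pole of order 1 at 2/5, modulus 2/5.
The radius of convergence is the smallest modulus among the singular points: 2/5.
At the order-1 pole 2/5 set g(ξ) = (ξ - (2/5))*f(ξ) = 14/17.
Simple pole: residue = g(a) at a = 2/5, which is 14/17.

Radius of convergence at 0: 2/5.
At 2/5: a pole of order 1; residue 14/17.
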